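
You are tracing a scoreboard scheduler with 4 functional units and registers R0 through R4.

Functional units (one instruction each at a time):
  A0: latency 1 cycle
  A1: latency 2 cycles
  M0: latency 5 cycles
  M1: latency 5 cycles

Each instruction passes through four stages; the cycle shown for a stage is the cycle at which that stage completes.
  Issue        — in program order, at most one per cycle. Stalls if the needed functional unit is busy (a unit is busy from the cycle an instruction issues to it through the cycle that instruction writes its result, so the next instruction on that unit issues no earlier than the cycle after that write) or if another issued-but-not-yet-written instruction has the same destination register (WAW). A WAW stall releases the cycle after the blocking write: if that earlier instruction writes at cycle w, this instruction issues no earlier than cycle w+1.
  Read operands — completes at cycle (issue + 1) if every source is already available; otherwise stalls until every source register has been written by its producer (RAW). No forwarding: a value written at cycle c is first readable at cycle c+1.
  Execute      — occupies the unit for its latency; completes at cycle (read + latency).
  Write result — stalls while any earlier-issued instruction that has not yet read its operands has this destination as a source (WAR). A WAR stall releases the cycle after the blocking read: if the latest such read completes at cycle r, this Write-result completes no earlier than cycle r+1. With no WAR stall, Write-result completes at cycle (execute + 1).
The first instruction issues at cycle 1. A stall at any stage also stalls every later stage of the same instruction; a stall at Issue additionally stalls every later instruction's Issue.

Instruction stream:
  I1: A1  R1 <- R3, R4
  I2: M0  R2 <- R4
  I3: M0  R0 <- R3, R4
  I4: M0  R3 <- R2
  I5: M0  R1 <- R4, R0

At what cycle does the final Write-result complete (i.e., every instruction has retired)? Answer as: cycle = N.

cycle = 33

I1: IS=1 RO=2 EX=4 WR=5
I2: IS=2 RO=3 EX=8 WR=9
I3: IS=10 RO=11 EX=16 WR=17  [struct: M0 busy until I2 writes@9]
I4: IS=18 RO=19 EX=24 WR=25  [struct: M0 busy until I3 writes@17]
I5: IS=26 RO=27 EX=32 WR=33  [struct: M0 busy until I4 writes@25]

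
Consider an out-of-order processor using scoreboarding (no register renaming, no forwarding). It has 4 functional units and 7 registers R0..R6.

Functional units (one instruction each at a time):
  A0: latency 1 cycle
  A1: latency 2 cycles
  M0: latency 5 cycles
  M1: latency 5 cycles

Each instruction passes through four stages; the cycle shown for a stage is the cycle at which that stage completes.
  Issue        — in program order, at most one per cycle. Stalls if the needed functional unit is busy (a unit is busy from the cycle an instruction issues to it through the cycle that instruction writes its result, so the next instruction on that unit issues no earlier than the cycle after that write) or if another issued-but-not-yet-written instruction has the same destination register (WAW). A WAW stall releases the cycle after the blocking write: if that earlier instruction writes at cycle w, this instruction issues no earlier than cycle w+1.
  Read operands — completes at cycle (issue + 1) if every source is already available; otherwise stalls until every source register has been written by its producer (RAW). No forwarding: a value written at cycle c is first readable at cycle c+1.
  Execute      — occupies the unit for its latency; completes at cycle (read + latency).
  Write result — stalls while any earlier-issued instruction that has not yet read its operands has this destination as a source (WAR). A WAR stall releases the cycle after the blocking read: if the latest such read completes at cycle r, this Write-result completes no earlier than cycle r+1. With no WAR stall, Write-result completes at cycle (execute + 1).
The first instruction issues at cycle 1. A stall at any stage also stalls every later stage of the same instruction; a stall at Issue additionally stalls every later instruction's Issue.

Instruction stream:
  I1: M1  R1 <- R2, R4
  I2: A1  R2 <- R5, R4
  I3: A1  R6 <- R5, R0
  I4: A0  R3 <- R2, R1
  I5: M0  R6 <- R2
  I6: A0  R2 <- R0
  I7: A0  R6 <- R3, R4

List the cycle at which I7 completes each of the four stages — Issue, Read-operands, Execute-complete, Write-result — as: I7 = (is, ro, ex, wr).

  I1 | 1 | 2 | 7 | 8
  I2 | 2 | 3 | 5 | 6
  I3 | 7 | 8 | 10 | 11   struct: A1 busy until I2 writes@6
  I4 | 8 | 9 | 10 | 11
  I5 | 12 | 13 | 18 | 19   WAW R6: wait I3 write@11
  I6 | 13 | 14 | 15 | 16
  I7 | 20 | 21 | 22 | 23   WAW R6: wait I5 write@19

I7 = (20, 21, 22, 23)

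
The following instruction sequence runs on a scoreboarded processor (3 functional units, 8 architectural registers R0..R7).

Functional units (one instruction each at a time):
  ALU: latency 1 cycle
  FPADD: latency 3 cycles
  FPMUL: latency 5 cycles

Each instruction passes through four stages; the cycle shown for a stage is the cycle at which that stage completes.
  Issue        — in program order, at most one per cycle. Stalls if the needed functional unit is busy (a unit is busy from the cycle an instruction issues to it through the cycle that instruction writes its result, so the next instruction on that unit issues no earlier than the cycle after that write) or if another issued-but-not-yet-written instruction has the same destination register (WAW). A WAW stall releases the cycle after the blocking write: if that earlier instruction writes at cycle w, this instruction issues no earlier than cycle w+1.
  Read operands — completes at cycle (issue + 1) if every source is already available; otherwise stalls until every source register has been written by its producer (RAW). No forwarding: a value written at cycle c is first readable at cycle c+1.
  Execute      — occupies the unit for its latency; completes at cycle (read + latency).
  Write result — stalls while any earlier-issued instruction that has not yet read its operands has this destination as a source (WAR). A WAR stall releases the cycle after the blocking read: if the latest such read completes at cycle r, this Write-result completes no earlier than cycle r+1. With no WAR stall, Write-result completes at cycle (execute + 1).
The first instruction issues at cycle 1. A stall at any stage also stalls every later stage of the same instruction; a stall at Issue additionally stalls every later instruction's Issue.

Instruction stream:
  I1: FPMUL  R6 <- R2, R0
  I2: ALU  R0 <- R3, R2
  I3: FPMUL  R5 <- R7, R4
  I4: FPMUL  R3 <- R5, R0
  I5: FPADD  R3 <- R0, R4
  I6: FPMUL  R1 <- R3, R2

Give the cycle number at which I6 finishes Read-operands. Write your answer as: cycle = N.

[1] I1 issues→FPMUL
[2] I1 reads | I2 issues→ALU
[3] I2 reads
[4] I2 exec-done
[5] I2 writes R0
[7] I1 exec-done
[8] I1 writes R6
[9] I3 issues→FPMUL
[10] I3 reads
[15] I3 exec-done
[16] I3 writes R5
[17] I4 issues→FPMUL
[18] I4 reads
[23] I4 exec-done
[24] I4 writes R3
[25] I5 issues→FPADD
[26] I5 reads | I6 issues→FPMUL
[29] I5 exec-done
[30] I5 writes R3
[31] I6 reads
[36] I6 exec-done
[37] I6 writes R1

cycle = 31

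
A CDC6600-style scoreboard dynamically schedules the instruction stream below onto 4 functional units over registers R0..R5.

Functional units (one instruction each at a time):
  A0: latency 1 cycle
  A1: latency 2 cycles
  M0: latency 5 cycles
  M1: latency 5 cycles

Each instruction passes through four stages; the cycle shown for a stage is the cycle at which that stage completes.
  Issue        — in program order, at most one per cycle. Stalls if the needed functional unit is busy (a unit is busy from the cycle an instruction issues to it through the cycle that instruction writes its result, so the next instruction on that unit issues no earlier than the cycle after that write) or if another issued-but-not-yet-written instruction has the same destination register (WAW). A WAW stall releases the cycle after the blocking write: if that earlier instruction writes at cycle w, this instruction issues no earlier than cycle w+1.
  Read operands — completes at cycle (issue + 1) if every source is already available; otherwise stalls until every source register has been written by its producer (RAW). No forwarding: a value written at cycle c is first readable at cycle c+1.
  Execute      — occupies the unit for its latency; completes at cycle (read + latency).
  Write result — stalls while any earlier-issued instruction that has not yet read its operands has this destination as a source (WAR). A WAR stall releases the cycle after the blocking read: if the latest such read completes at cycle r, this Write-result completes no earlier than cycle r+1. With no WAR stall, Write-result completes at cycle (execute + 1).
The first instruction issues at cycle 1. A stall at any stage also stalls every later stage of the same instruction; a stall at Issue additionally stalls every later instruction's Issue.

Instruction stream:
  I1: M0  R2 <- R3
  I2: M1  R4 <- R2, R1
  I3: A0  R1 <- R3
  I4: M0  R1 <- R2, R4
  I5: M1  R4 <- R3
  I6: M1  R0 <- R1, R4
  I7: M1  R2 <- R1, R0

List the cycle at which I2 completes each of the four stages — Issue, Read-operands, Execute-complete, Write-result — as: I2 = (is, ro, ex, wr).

[1] issue I1 (M0)
[2] I1 read-ops, issue I2 (M1)
[3] issue I3 (A0)
[4] I3 read-ops
[5] I3 finished on A0
[7] I1 finished on M0
[8] I1→R2
[9] I2 read-ops
[10] I3→R1
[11] issue I4 (M0)
[14] I2 finished on M1
[15] I2→R4
[16] I4 read-ops, issue I5 (M1)
[17] I5 read-ops
[21] I4 finished on M0
[22] I4→R1, I5 finished on M1
[23] I5→R4
[24] issue I6 (M1)
[25] I6 read-ops
[30] I6 finished on M1
[31] I6→R0
[32] issue I7 (M1)
[33] I7 read-ops
[38] I7 finished on M1
[39] I7→R2

I2 = (2, 9, 14, 15)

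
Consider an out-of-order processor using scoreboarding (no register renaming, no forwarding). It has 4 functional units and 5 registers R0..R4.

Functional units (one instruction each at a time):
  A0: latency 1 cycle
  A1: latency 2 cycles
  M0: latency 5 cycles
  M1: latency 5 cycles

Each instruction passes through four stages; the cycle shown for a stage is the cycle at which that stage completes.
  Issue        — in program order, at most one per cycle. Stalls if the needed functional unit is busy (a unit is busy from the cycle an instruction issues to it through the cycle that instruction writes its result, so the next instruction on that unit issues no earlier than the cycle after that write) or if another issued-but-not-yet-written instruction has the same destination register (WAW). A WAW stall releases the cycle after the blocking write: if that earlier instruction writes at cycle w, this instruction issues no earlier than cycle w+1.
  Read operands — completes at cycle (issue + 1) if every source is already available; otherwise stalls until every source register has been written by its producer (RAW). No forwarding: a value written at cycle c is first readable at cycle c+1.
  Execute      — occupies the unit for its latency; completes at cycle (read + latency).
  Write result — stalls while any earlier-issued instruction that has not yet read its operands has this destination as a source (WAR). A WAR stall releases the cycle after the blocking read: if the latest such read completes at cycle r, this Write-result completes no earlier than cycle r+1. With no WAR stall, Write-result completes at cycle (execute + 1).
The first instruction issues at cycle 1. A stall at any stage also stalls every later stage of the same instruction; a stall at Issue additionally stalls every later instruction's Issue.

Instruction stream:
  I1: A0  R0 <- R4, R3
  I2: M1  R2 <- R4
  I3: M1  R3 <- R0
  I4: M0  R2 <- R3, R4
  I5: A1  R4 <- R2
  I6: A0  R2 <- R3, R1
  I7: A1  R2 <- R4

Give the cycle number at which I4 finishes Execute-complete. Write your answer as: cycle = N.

cycle = 23

c1: I1→A0
c2: I1 RO | I2→M1
c3: I1 EX | I2 RO
c4: I1 WR R0
c8: I2 EX
c9: I2 WR R2
c10: I3→M1
c11: I3 RO | I4→M0
c12: I5→A1
c16: I3 EX
c17: I3 WR R3
c18: I4 RO
c23: I4 EX
c24: I4 WR R2
c25: I5 RO | I6→A0
c26: I6 RO
c27: I5 EX | I6 EX
c28: I5 WR R4 | I6 WR R2
c29: I7→A1
c30: I7 RO
c32: I7 EX
c33: I7 WR R2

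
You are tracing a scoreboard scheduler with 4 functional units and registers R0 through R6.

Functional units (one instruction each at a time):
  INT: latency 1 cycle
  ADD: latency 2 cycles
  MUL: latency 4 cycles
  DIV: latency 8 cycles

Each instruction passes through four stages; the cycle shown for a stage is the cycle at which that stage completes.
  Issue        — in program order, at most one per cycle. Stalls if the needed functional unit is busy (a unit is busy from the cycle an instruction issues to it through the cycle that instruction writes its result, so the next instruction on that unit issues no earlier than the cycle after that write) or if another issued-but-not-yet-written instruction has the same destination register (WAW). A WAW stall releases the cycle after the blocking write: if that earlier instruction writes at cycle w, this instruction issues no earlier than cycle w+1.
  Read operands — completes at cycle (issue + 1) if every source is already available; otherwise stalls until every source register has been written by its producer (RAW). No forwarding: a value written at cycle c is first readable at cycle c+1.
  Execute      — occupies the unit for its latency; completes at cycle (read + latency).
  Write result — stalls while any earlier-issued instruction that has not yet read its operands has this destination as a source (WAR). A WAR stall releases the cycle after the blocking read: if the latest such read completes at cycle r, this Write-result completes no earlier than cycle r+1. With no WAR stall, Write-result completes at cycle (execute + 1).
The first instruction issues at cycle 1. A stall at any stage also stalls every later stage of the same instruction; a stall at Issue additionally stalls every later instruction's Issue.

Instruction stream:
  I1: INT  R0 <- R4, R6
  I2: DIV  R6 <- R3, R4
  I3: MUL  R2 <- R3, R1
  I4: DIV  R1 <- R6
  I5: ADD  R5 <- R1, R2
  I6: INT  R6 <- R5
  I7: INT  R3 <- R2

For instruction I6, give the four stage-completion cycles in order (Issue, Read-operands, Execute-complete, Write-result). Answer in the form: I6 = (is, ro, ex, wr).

c1: I1→INT
c2: I1 RO · I2→DIV
c3: I1 EX · I2 RO · I3→MUL
c4: I1 WR R0 · I3 RO
c8: I3 EX
c9: I3 WR R2
c11: I2 EX
c12: I2 WR R6
c13: I4→DIV
c14: I4 RO · I5→ADD
c15: I6→INT
c22: I4 EX
c23: I4 WR R1
c24: I5 RO
c26: I5 EX
c27: I5 WR R5
c28: I6 RO
c29: I6 EX
c30: I6 WR R6
c31: I7→INT
c32: I7 RO
c33: I7 EX
c34: I7 WR R3

I6 = (15, 28, 29, 30)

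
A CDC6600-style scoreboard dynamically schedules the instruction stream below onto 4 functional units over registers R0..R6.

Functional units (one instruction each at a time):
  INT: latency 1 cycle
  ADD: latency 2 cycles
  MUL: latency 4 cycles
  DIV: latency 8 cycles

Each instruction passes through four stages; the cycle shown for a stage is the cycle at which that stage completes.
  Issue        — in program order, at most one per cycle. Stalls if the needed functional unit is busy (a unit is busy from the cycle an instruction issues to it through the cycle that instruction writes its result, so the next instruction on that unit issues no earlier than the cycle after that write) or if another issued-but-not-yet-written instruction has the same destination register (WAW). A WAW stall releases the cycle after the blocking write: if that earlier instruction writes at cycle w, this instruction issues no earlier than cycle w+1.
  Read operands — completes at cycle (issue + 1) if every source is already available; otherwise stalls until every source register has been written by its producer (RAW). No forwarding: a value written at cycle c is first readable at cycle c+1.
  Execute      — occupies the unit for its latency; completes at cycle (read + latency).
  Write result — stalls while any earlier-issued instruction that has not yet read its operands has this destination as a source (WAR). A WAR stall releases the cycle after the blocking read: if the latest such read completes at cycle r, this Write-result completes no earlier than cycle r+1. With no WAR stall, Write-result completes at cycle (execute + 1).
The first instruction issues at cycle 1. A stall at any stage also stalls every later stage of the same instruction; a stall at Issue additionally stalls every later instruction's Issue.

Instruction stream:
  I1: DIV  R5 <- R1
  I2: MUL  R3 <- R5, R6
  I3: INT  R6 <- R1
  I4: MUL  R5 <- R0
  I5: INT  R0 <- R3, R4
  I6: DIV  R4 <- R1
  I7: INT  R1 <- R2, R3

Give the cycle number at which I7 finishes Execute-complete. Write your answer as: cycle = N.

[1] I1→DIV
[2] I1 RO · I2→MUL
[3] I3→INT
[4] I3 RO
[5] I3 EX
[10] I1 EX
[11] I1 WR R5
[12] I2 RO
[13] I3 WR R6
[16] I2 EX
[17] I2 WR R3
[18] I4→MUL
[19] I4 RO · I5→INT
[20] I5 RO · I6→DIV
[21] I5 EX · I6 RO
[22] I5 WR R0
[23] I4 EX · I7→INT
[24] I4 WR R5 · I7 RO
[25] I7 EX
[26] I7 WR R1
[29] I6 EX
[30] I6 WR R4

cycle = 25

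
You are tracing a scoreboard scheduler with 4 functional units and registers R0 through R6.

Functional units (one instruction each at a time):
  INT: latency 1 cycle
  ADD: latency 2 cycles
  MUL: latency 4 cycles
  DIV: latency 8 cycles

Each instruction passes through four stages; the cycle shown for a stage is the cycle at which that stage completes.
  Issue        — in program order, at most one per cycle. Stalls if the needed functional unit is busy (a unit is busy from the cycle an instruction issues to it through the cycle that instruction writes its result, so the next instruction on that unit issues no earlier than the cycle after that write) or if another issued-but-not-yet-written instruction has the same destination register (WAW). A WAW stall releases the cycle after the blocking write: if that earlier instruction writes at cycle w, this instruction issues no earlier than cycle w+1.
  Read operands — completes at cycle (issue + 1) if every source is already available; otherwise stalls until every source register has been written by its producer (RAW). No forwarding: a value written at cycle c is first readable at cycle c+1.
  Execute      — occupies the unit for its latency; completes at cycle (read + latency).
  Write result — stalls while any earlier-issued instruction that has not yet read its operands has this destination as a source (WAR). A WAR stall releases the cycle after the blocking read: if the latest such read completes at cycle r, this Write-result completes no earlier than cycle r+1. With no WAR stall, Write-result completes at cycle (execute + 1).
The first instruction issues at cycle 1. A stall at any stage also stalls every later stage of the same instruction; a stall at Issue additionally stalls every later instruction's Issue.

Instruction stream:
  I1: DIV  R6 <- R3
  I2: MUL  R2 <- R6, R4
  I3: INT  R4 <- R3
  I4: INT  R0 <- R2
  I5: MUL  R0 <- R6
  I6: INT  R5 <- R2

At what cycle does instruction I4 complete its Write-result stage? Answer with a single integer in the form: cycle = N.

cycle = 20

  I1 | 1 | 2 | 10 | 11
  I2 | 2 | 12 | 16 | 17   RAW R6: wait I1 write@11
  I3 | 3 | 4 | 5 | 13   WAR R4: wait I2 read@12
  I4 | 14 | 18 | 19 | 20   struct: INT busy until I3 writes@13 · RAW R2: wait I2 write@17
  I5 | 21 | 22 | 26 | 27   WAW R0: wait I4 write@20
  I6 | 22 | 23 | 24 | 25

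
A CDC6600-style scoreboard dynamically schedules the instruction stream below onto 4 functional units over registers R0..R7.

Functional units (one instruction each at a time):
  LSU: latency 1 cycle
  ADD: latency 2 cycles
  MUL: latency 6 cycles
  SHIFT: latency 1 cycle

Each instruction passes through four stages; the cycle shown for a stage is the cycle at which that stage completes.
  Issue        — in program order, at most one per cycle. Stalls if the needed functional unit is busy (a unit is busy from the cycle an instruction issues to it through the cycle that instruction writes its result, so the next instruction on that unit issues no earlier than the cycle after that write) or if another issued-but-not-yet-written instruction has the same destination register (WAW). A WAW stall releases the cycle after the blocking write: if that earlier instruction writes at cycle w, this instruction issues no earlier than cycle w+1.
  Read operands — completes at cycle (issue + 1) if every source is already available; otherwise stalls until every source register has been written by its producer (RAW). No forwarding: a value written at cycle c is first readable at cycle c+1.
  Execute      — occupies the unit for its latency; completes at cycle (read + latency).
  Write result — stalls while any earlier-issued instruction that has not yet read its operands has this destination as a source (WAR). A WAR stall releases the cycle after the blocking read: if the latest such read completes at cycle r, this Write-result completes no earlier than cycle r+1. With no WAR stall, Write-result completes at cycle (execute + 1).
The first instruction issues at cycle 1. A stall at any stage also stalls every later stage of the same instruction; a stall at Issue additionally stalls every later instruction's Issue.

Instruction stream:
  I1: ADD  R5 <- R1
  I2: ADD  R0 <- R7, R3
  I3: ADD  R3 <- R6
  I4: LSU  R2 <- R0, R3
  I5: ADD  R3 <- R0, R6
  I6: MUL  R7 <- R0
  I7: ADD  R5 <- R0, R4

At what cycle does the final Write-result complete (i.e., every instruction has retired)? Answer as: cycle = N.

  I1 | 1 | 2 | 4 | 5
  I2 | 6 | 7 | 9 | 10   struct: ADD busy until I1 writes@5
  I3 | 11 | 12 | 14 | 15   struct: ADD busy until I2 writes@10
  I4 | 12 | 16 | 17 | 18   RAW R3: wait I3 write@15
  I5 | 16 | 17 | 19 | 20   struct: ADD busy until I3 writes@15
  I6 | 17 | 18 | 24 | 25
  I7 | 21 | 22 | 24 | 25   struct: ADD busy until I5 writes@20

cycle = 25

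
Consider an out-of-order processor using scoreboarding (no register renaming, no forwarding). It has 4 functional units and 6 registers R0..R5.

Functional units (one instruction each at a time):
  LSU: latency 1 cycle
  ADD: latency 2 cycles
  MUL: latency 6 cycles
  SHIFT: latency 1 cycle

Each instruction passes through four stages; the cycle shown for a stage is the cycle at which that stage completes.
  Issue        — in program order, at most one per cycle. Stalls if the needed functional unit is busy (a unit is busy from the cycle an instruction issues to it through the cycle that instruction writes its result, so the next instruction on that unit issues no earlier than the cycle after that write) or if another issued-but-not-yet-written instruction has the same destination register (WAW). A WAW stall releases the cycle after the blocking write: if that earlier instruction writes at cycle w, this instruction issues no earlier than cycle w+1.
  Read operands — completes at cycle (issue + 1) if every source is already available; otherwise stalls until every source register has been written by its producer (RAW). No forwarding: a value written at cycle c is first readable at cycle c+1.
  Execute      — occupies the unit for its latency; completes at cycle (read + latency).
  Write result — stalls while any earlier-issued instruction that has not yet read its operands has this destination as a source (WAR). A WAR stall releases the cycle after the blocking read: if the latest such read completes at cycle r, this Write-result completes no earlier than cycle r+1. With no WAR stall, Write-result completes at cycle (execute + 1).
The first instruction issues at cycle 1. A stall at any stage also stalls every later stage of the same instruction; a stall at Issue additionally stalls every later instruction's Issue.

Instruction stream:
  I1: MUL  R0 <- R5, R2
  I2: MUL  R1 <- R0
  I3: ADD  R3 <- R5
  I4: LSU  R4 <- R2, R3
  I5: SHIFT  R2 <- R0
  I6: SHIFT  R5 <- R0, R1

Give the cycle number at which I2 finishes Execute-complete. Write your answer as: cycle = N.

cycle = 17

  I1 | 1 | 2 | 8 | 9
  I2 | 10 | 11 | 17 | 18   struct: MUL busy until I1 writes@9
  I3 | 11 | 12 | 14 | 15
  I4 | 12 | 16 | 17 | 18   RAW R3: wait I3 write@15
  I5 | 13 | 14 | 15 | 17   WAR R2: wait I4 read@16
  I6 | 18 | 19 | 20 | 21   struct: SHIFT busy until I5 writes@17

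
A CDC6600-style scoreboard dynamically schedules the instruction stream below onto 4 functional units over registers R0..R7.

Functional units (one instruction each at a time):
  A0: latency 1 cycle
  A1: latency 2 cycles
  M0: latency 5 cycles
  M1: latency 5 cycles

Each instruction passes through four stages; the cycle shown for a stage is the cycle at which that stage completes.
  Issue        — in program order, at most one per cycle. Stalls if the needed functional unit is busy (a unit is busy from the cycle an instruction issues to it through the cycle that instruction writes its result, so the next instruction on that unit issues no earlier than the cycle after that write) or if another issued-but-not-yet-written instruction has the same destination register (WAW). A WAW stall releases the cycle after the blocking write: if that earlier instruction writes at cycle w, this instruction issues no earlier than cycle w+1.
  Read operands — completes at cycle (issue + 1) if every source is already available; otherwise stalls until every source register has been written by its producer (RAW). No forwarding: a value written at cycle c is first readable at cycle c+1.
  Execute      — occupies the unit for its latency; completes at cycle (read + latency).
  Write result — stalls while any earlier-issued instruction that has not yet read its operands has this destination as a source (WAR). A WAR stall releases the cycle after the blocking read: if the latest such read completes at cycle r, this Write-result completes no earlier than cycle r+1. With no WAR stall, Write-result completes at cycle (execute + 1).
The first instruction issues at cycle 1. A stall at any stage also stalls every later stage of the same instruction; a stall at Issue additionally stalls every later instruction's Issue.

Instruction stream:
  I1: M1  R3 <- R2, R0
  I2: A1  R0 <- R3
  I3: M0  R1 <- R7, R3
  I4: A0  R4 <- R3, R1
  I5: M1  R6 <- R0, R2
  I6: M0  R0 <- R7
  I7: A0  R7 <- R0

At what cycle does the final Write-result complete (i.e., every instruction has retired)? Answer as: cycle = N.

1) issue 1, read 2, done 7, write 8
2) issue 2, read 9, done 11, write 12  <RAW R3: wait I1 write@8>
3) issue 3, read 9, done 14, write 15  <RAW R3: wait I1 write@8>
4) issue 4, read 16, done 17, write 18  <RAW R1: wait I3 write@15>
5) issue 9, read 13, done 18, write 19  <struct: M1 busy until I1 writes@8 / RAW R0: wait I2 write@12>
6) issue 16, read 17, done 22, write 23  <struct: M0 busy until I3 writes@15>
7) issue 19, read 24, done 25, write 26  <struct: A0 busy until I4 writes@18 / RAW R0: wait I6 write@23>

cycle = 26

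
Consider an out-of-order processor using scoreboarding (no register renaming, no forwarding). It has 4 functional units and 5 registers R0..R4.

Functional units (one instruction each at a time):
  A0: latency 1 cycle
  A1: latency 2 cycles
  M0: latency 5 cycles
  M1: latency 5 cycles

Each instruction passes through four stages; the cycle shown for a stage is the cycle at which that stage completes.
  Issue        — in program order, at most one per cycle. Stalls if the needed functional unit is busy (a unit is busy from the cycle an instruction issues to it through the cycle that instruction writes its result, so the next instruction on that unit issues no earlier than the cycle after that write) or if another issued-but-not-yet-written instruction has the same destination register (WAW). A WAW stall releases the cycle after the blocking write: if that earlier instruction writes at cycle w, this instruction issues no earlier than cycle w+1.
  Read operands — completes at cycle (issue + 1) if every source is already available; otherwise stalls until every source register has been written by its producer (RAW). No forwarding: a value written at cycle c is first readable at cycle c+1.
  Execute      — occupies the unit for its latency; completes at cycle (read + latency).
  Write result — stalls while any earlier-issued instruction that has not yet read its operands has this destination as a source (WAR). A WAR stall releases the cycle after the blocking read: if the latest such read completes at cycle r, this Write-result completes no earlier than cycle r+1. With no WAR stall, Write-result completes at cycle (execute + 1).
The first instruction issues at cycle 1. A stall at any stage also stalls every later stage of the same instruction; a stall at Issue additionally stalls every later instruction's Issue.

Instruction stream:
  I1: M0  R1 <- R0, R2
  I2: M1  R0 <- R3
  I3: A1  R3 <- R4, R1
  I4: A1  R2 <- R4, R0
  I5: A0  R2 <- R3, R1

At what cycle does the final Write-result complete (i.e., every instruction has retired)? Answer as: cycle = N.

cycle = 21

t=1  I1 dispatched to M0
t=2  I1 operands ready, I2 dispatched to M1
t=3  I2 operands ready, I3 dispatched to A1
t=7  I1 complete
t=8  R1←I1, I2 complete
t=9  R0←I2, I3 operands ready
t=11  I3 complete
t=12  R3←I3
t=13  I4 dispatched to A1
t=14  I4 operands ready
t=16  I4 complete
t=17  R2←I4
t=18  I5 dispatched to A0
t=19  I5 operands ready
t=20  I5 complete
t=21  R2←I5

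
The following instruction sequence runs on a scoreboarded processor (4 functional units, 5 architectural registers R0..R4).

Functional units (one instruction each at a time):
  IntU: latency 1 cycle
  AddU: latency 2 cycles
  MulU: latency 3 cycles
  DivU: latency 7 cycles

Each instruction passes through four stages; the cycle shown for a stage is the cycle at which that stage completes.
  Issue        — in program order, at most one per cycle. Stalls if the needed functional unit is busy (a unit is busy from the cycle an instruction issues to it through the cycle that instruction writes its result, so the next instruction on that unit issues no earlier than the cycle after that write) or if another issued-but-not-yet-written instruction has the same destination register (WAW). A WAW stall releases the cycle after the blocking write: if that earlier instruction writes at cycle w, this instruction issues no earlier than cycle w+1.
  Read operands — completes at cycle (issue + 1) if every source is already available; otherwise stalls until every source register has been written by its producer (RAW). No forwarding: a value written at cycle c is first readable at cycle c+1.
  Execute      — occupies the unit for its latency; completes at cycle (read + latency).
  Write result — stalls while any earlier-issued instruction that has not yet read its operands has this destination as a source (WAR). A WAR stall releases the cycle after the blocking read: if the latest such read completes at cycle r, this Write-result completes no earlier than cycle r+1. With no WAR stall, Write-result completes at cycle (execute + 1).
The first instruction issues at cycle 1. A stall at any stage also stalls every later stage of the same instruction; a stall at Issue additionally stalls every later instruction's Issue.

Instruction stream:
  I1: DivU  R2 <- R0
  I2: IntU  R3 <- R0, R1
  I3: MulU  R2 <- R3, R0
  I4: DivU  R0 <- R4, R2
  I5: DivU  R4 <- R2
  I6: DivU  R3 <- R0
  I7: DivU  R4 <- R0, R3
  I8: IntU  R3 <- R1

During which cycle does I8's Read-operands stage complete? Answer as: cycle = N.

cycle = 48

[I1] 1/2/9/10
[I2] 2/3/4/5
[I3] 11/12/15/16  (WAW R2: wait I1 write@10)
[I4] 12/17/24/25  (RAW R2: wait I3 write@16)
[I5] 26/27/34/35  (struct: DivU busy until I4 writes@25)
[I6] 36/37/44/45  (struct: DivU busy until I5 writes@35)
[I7] 46/47/54/55  (struct: DivU busy until I6 writes@45)
[I8] 47/48/49/50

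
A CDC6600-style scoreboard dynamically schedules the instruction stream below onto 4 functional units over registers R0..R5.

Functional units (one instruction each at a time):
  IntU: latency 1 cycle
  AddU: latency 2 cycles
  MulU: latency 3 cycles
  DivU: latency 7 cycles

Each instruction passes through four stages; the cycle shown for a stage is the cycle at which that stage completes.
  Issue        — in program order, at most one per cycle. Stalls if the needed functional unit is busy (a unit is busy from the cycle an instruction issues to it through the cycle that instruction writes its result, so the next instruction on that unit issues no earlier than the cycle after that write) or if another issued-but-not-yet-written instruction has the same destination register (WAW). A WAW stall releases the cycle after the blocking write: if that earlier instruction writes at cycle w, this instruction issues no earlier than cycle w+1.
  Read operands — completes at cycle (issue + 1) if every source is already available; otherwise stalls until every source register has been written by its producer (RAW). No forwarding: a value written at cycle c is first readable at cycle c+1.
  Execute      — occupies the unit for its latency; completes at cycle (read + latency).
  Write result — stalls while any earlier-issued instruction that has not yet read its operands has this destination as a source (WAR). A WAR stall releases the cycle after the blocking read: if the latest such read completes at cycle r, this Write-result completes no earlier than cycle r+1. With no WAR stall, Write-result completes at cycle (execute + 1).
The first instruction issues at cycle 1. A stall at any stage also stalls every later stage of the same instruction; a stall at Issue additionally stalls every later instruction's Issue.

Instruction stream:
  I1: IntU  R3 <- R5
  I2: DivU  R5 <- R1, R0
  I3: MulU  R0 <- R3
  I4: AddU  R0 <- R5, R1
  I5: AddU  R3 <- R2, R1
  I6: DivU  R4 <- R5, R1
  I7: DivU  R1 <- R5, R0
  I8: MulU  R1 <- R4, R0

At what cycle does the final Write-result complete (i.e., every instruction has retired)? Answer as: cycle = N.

[I1] 1/2/3/4
[I2] 2/3/10/11
[I3] 3/5/8/9  (RAW R3: wait I1 write@4)
[I4] 10/12/14/15  (WAW R0: wait I3 write@9; RAW R5: wait I2 write@11)
[I5] 16/17/19/20  (struct: AddU busy until I4 writes@15)
[I6] 17/18/25/26
[I7] 27/28/35/36  (struct: DivU busy until I6 writes@26)
[I8] 37/38/41/42  (WAW R1: wait I7 write@36)

cycle = 42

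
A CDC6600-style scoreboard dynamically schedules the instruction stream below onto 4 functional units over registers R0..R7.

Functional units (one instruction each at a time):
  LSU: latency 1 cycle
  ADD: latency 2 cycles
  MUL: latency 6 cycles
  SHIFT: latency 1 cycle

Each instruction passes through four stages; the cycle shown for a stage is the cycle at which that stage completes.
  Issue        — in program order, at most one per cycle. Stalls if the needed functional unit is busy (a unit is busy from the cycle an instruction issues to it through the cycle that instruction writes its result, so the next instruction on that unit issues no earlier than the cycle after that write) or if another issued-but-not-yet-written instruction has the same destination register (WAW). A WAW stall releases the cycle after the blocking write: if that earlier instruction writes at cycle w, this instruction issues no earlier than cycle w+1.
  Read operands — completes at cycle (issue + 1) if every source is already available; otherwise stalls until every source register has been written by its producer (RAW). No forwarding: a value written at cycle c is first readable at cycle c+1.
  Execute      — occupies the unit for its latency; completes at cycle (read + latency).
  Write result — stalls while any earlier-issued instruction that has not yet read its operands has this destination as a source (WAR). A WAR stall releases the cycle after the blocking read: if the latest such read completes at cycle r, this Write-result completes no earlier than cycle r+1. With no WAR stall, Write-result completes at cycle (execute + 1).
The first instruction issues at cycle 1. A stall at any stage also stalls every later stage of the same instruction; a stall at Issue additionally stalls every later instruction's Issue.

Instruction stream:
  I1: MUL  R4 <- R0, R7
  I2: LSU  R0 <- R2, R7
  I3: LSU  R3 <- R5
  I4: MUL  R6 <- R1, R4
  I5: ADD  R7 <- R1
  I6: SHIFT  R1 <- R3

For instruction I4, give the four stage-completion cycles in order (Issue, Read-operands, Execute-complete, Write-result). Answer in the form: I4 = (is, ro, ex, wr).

1) issue 1, read 2, done 8, write 9
2) issue 2, read 3, done 4, write 5
3) issue 6, read 7, done 8, write 9  <struct: LSU busy until I2 writes@5>
4) issue 10, read 11, done 17, write 18  <struct: MUL busy until I1 writes@9>
5) issue 11, read 12, done 14, write 15
6) issue 12, read 13, done 14, write 15

I4 = (10, 11, 17, 18)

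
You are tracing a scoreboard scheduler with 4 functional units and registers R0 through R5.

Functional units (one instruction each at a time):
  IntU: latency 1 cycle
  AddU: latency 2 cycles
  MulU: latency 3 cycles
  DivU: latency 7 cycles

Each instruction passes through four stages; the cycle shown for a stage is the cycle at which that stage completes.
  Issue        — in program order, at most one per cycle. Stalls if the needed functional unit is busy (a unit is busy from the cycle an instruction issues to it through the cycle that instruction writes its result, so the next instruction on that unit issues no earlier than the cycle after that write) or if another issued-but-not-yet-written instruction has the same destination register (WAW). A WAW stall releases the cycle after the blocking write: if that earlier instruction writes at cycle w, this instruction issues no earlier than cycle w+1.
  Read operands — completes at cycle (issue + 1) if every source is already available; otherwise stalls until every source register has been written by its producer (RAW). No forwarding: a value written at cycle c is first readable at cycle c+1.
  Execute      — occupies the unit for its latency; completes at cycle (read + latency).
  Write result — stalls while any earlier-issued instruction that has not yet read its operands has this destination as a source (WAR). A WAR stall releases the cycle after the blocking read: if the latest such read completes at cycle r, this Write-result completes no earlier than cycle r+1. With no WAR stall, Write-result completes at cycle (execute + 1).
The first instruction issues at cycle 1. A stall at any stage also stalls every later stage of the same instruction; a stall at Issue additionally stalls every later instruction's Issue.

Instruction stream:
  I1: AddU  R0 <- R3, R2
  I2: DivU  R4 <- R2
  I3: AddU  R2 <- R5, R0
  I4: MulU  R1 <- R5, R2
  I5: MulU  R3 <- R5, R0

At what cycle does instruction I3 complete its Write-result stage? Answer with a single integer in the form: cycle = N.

I1 -> (1, 2, 4, 5)
I2 -> (2, 3, 10, 11)
I3 -> (6, 7, 9, 10)  // struct: AddU busy until I1 writes@5
I4 -> (7, 11, 14, 15)  // RAW R2: wait I3 write@10
I5 -> (16, 17, 20, 21)  // struct: MulU busy until I4 writes@15

cycle = 10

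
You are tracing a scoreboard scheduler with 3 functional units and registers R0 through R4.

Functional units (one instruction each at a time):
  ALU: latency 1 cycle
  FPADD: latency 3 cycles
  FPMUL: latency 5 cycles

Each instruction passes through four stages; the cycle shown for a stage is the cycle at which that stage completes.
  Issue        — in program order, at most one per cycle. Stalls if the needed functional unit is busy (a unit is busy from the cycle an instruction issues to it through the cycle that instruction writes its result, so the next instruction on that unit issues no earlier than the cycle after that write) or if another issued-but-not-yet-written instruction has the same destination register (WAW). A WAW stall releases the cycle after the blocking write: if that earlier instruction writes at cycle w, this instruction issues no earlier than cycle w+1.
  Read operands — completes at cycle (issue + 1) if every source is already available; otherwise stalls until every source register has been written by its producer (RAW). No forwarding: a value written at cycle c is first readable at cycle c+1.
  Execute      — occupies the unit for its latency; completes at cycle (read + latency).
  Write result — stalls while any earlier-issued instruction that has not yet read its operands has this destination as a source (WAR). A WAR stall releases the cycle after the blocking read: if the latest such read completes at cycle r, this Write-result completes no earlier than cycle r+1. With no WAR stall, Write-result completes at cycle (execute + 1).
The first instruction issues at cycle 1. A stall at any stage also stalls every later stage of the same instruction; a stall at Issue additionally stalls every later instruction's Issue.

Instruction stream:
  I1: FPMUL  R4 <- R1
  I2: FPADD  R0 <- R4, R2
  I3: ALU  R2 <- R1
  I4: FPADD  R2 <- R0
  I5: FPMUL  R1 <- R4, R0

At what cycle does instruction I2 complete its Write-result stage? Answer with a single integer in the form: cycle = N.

cycle = 13

c1: I1 dispatched to FPMUL
c2: I1 operands ready | I2 dispatched to FPADD
c3: I3 dispatched to ALU
c4: I3 operands ready
c5: I3 complete
c7: I1 complete
c8: R4←I1
c9: I2 operands ready
c10: R2←I3
c12: I2 complete
c13: R0←I2
c14: I4 dispatched to FPADD
c15: I4 operands ready | I5 dispatched to FPMUL
c16: I5 operands ready
c18: I4 complete
c19: R2←I4
c21: I5 complete
c22: R1←I5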